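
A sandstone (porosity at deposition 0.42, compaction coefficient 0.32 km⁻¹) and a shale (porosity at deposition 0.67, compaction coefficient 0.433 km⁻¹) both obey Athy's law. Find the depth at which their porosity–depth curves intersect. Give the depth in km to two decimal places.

Set n₀ₐ e^(−βₐd) = n₀ᵦ e^(−βᵦd) ⇒ ln(n₀ₐ/n₀ᵦ) = (βₐ − βᵦ)·d
d = ln(0.42/0.67) / (0.32 − 0.433) = -0.4670 / -0.113 = 4.133 km

4.13 km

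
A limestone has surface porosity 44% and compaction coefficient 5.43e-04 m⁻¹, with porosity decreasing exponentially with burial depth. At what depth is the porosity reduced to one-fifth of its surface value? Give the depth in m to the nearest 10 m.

Working in km (1 km = 1000 m; k in km⁻¹ = k in m⁻¹ × 1000):
φ/φ₀ = 1/5 ⇒ exp(−k·Z) = 1/5 ⇒ Z = ln(5) / k
Z = 1.6094 / 0.543 = 2.964 km

2960 m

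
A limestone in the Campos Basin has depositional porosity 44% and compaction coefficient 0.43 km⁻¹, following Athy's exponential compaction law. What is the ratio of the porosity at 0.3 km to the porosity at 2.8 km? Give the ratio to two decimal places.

2.93

φ(d₁)/φ(d₂) = e^(−c·d₁)/e^(−c·d₂) = e^{c(d₂−d₁)}
= exp(0.43 × 2.5) = exp(1.075) = 2.9300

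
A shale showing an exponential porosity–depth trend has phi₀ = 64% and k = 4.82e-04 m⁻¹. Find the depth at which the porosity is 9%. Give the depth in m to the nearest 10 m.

Working in km (1 km = 1000 m; k in km⁻¹ = k in m⁻¹ × 1000):
Invert Athy's law: Z = ln(phi₀/phi) / k
Z = ln(0.64/0.09) / 0.482 = ln(7.111) / 0.482 = 1.9617 / 0.482 = 4.070 km

4070 m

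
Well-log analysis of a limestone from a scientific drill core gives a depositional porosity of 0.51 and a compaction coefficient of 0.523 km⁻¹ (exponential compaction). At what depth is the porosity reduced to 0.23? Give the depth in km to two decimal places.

1.52 km

Invert Athy's law: Z = ln(phi₀/phi) / β
Z = ln(0.51/0.23) / 0.523 = ln(2.217) / 0.523 = 0.7963 / 0.523 = 1.523 km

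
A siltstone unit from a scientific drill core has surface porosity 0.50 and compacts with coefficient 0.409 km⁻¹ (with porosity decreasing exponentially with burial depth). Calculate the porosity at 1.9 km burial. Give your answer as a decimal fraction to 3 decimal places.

n = n₀·exp(−β·z) = 0.5 × exp(−0.409 × 1.9) = 0.5 × exp(−0.7771)
  = 0.5 × 0.4597 = 0.2299

0.230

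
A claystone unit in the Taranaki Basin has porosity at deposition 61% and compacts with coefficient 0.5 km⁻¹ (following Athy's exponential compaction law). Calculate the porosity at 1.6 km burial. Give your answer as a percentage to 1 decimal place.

27.4%

phi = phi₀·exp(−β·d) = 0.61 × exp(−0.5 × 1.6) = 0.61 × exp(−0.8)
  = 0.61 × 0.4493 = 0.2741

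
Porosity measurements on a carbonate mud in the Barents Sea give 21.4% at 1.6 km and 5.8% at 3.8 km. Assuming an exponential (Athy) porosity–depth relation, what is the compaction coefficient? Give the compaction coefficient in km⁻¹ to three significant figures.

0.593 km⁻¹

Athy: n(z) = n₀ e^(−kz) ⇒ n₁/n₂ = e^{k(z₂−z₁)} ⇒ k = ln(n₁/n₂)/(z₂−z₁)
k = ln(0.214/0.058) / (3.8 − 1.6) = ln(3.69) / 2.2 = 1.3055 / 2.2 = 0.5934 km⁻¹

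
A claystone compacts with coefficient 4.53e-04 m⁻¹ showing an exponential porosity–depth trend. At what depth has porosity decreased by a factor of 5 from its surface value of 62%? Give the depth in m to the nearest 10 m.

Working in km (1 km = 1000 m; β in km⁻¹ = β in m⁻¹ × 1000):
phi/phi₀ = 1/5 ⇒ exp(−β·z) = 1/5 ⇒ z = ln(5) / β
z = 1.6094 / 0.453 = 3.553 km

3550 m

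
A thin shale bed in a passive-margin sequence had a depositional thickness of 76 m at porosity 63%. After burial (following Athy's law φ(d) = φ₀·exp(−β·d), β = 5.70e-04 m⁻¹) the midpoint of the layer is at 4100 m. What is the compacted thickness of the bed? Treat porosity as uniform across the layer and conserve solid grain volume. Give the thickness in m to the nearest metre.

Working in km (1 km = 1000 m; β in km⁻¹ = β in m⁻¹ × 1000):
Porosity at 4.1 km: φ = 0.63·exp(−0.57×4.1) = 0.0609
Solid-volume conservation: h(1−φ) = h₀(1−φ₀) ⇒ h = h₀·(1−φ₀)/(1−φ)
h = 0.076 × (1 − 0.63)/(1 − 0.0609) = 0.076 × 0.3940 = 0.0299 km

30 m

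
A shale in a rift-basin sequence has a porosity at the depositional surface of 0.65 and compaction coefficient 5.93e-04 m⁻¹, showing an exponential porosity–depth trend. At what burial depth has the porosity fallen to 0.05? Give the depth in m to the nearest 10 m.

Working in km (1 km = 1000 m; β in km⁻¹ = β in m⁻¹ × 1000):
Invert Athy's law: Z = ln(φ₀/φ) / β
Z = ln(0.65/0.05) / 0.593 = ln(13) / 0.593 = 2.5649 / 0.593 = 4.325 km

4330 m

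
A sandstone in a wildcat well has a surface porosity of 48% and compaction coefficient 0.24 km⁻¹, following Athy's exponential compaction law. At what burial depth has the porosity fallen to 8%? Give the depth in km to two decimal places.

Invert Athy's law: d = ln(phi₀/phi) / c
d = ln(0.48/0.08) / 0.24 = ln(6) / 0.24 = 1.7918 / 0.24 = 7.466 km

7.47 km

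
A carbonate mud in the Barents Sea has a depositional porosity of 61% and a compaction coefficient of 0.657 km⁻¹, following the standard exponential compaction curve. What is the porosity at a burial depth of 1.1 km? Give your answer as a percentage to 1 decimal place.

φ = φ₀·exp(−c·Z) = 0.61 × exp(−0.657 × 1.1) = 0.61 × exp(−0.7227)
  = 0.61 × 0.4854 = 0.2961

29.6%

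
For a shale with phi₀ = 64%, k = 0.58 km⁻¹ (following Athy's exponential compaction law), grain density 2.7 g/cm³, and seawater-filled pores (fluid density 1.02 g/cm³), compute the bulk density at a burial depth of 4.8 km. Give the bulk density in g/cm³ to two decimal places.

2.63 g/cm³

Porosity at depth: phi = 0.64·exp(−0.58×4.8) = 0.64×0.0618 = 0.0395
Bulk density: ρ_b = (1−phi)ρ_g + phi·ρ_f = 0.9605×2.7 + 0.0395×1.02
       = 2.593 + 0.040 = 2.634 g/cm³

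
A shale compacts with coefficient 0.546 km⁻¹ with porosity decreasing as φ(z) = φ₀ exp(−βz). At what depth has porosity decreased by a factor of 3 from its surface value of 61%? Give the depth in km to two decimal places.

2.01 km

φ/φ₀ = 1/3 ⇒ exp(−β·z) = 1/3 ⇒ z = ln(3) / β
z = 1.0986 / 0.546 = 2.012 km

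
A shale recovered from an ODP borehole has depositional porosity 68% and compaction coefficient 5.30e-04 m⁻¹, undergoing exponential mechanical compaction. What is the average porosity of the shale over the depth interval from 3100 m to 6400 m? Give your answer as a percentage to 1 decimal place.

Working in km (1 km = 1000 m; k in km⁻¹ = k in m⁻¹ × 1000):
⟨φ⟩ = (1/(d₂−d₁)) ∫ φ₀ e^(−kd) dd = φ₀·(e^(−k·d₁) − e^(−k·d₂)) / (k·(d₂−d₁))
e^(−0.53×3.1) = 0.1934; e^(−0.53×6.4) = 0.0336
⟨φ⟩ = 0.68 × (0.1934 − 0.0336) / (0.53 × 3.3) = 0.68 × 0.0913 = 0.0621

6.2%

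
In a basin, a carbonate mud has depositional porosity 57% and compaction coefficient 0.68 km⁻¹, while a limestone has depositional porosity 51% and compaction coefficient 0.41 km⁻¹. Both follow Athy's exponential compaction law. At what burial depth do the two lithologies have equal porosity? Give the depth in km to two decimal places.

Set n₀ₐ e^(−cₐz) = n₀ᵦ e^(−cᵦz) ⇒ ln(n₀ₐ/n₀ᵦ) = (cₐ − cᵦ)·z
z = ln(0.57/0.51) / (0.68 − 0.41) = 0.1112 / 0.27 = 0.412 km

0.41 km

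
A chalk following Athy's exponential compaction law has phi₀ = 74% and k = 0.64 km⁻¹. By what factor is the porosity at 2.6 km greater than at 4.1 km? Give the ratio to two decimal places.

phi(z₁)/phi(z₂) = e^(−k·z₁)/e^(−k·z₂) = e^{k(z₂−z₁)}
= exp(0.64 × 1.5) = exp(0.96) = 2.6117

2.61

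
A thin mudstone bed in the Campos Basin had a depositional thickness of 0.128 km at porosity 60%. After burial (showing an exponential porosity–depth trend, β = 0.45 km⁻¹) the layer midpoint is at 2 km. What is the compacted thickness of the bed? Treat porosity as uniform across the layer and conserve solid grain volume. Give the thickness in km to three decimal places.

0.068 km

Porosity at 2 km: phi = 0.6·exp(−0.45×2) = 0.2439
Solid-volume conservation: h(1−phi) = h₀(1−phi₀) ⇒ h = h₀·(1−phi₀)/(1−phi)
h = 0.128 × (1 − 0.6)/(1 − 0.2439) = 0.128 × 0.5291 = 0.0677 km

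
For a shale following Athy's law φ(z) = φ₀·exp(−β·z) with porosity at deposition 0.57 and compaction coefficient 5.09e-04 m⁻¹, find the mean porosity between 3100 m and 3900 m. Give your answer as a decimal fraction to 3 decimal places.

0.097

Working in km (1 km = 1000 m; β in km⁻¹ = β in m⁻¹ × 1000):
⟨φ⟩ = (1/(z₂−z₁)) ∫ φ₀ e^(−βz) dz = φ₀·(e^(−β·z₁) − e^(−β·z₂)) / (β·(z₂−z₁))
e^(−0.509×3.1) = 0.2064; e^(−0.509×3.9) = 0.1374
⟨φ⟩ = 0.57 × (0.2064 − 0.1374) / (0.509 × 0.8) = 0.57 × 0.1696 = 0.0966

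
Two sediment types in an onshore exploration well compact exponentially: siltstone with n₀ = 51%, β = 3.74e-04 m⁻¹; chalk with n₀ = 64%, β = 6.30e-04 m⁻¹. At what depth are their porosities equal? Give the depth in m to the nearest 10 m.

890 m

Working in km (1 km = 1000 m; β in km⁻¹ = β in m⁻¹ × 1000):
Set n₀ₐ e^(−βₐz) = n₀ᵦ e^(−βᵦz) ⇒ ln(n₀ₐ/n₀ᵦ) = (βₐ − βᵦ)·z
z = ln(0.51/0.64) / (0.374 − 0.63) = -0.2271 / -0.256 = 0.887 km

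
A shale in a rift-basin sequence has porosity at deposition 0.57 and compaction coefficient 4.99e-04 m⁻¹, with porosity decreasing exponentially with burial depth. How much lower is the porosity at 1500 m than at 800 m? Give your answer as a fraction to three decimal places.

Working in km (1 km = 1000 m; β in km⁻¹ = β in m⁻¹ × 1000):
n(0.8) = 0.57·e^(−0.499×0.8) = 0.3824
n(1.5) = 0.57·e^(−0.499×1.5) = 0.2697
Δn = 0.3824 − 0.2697 = 0.1127

0.113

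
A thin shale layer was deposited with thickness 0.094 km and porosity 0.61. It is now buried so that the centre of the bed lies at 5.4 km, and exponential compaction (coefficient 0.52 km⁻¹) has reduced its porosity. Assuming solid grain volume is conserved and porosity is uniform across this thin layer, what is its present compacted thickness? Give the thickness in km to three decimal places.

0.038 km

Porosity at 5.4 km: n = 0.61·exp(−0.52×5.4) = 0.0368
Solid-volume conservation: h(1−n) = h₀(1−n₀) ⇒ h = h₀·(1−n₀)/(1−n)
h = 0.094 × (1 − 0.61)/(1 − 0.0368) = 0.094 × 0.4049 = 0.0381 km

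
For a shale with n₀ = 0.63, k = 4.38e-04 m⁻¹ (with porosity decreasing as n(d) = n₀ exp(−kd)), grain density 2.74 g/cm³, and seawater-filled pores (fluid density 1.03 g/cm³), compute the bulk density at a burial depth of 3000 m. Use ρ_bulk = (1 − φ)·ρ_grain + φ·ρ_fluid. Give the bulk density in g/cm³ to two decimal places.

Working in km (1 km = 1000 m; k in km⁻¹ = k in m⁻¹ × 1000):
Porosity at depth: n = 0.63·exp(−0.438×3) = 0.63×0.2687 = 0.1693
Bulk density: ρ_b = (1−n)ρ_g + n·ρ_f = 0.8307×2.74 + 0.1693×1.03
       = 2.276 + 0.174 = 2.450 g/cm³

2.45 g/cm³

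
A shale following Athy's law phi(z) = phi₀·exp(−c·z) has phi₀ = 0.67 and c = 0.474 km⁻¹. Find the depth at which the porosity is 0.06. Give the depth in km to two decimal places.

Invert Athy's law: z = ln(phi₀/phi) / c
z = ln(0.67/0.06) / 0.474 = ln(11.17) / 0.474 = 2.4129 / 0.474 = 5.091 km

5.09 km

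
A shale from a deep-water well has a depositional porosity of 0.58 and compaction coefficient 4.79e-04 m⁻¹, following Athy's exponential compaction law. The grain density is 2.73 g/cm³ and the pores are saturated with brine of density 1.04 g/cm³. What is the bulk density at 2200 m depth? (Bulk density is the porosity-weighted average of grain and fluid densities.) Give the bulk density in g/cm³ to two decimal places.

2.39 g/cm³

Working in km (1 km = 1000 m; c in km⁻¹ = c in m⁻¹ × 1000):
Porosity at depth: n = 0.58·exp(−0.479×2.2) = 0.58×0.3486 = 0.2022
Bulk density: ρ_b = (1−n)ρ_g + n·ρ_f = 0.7978×2.73 + 0.2022×1.04
       = 2.178 + 0.210 = 2.388 g/cm³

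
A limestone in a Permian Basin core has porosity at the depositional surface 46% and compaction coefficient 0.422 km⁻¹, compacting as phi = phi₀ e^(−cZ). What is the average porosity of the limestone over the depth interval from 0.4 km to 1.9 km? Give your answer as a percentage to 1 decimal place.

28.8%

⟨phi⟩ = (1/(Z₂−Z₁)) ∫ phi₀ e^(−cZ) dZ = phi₀·(e^(−c·Z₁) − e^(−c·Z₂)) / (c·(Z₂−Z₁))
e^(−0.422×0.4) = 0.8447; e^(−0.422×1.9) = 0.4485
⟨phi⟩ = 0.46 × (0.8447 − 0.4485) / (0.422 × 1.5) = 0.46 × 0.6258 = 0.2879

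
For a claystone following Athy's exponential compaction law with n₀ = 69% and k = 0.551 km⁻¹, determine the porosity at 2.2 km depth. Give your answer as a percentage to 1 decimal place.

20.5%

n = n₀·exp(−k·Z) = 0.69 × exp(−0.551 × 2.2) = 0.69 × exp(−1.212)
  = 0.69 × 0.2975 = 0.2053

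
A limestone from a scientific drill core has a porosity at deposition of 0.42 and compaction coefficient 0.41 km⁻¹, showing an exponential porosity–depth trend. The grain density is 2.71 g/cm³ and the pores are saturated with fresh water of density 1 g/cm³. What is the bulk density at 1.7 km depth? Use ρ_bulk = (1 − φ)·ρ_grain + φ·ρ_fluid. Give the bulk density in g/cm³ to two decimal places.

2.35 g/cm³

Porosity at depth: φ = 0.42·exp(−0.41×1.7) = 0.42×0.4981 = 0.2092
Bulk density: ρ_b = (1−φ)ρ_g + φ·ρ_f = 0.7908×2.71 + 0.2092×1
       = 2.143 + 0.209 = 2.352 g/cm³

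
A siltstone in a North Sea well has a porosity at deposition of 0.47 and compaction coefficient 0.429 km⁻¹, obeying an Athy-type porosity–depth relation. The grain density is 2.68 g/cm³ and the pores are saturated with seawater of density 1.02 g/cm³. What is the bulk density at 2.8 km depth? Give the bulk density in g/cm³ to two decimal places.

2.45 g/cm³

Porosity at depth: n = 0.47·exp(−0.429×2.8) = 0.47×0.3008 = 0.1414
Bulk density: ρ_b = (1−n)ρ_g + n·ρ_f = 0.8586×2.68 + 0.1414×1.02
       = 2.301 + 0.144 = 2.445 g/cm³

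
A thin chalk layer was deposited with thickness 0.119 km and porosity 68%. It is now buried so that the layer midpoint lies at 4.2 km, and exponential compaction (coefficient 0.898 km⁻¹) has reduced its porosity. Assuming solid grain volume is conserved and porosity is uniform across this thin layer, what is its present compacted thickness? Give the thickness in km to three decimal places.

Porosity at 4.2 km: n = 0.68·exp(−0.898×4.2) = 0.0157
Solid-volume conservation: h(1−n) = h₀(1−n₀) ⇒ h = h₀·(1−n₀)/(1−n)
h = 0.119 × (1 − 0.68)/(1 − 0.0157) = 0.119 × 0.3251 = 0.0387 km

0.039 km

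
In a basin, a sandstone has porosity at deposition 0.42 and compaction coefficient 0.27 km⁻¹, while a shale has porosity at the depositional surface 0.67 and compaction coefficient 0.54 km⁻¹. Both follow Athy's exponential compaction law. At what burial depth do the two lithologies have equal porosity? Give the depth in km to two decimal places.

Set φ₀ₐ e^(−kₐz) = φ₀ᵦ e^(−kᵦz) ⇒ ln(φ₀ₐ/φ₀ᵦ) = (kₐ − kᵦ)·z
z = ln(0.42/0.67) / (0.27 − 0.54) = -0.4670 / -0.27 = 1.730 km

1.73 km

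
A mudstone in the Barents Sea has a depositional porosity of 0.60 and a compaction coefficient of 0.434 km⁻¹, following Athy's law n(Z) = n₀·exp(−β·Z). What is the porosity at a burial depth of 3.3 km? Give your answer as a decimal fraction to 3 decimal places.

0.143

n = n₀·exp(−β·Z) = 0.6 × exp(−0.434 × 3.3) = 0.6 × exp(−1.432)
  = 0.6 × 0.2388 = 0.1433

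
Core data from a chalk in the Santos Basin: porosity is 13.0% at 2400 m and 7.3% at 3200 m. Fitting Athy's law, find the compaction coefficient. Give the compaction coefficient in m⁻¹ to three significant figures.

Working in km (1 km = 1000 m; c in km⁻¹ = c in m⁻¹ × 1000):
Athy: phi(Z) = phi₀ e^(−cZ) ⇒ phi₁/phi₂ = e^{c(Z₂−Z₁)} ⇒ c = ln(phi₁/phi₂)/(Z₂−Z₁)
c = ln(0.13/0.073) / (3.2 − 2.4) = ln(1.781) / 0.8 = 0.5771 / 0.8 = 0.7213 km⁻¹

0.000721 m⁻¹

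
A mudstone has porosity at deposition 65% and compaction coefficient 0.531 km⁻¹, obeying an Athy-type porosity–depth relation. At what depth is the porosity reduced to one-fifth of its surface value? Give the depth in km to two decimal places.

3.03 km

n/n₀ = 1/5 ⇒ exp(−c·z) = 1/5 ⇒ z = ln(5) / c
z = 1.6094 / 0.531 = 3.031 km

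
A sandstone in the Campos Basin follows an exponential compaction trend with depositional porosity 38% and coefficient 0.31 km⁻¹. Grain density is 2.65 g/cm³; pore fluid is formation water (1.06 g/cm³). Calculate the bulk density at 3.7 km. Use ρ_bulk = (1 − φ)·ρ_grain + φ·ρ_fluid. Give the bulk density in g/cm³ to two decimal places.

2.46 g/cm³

Porosity at depth: phi = 0.38·exp(−0.31×3.7) = 0.38×0.3176 = 0.1207
Bulk density: ρ_b = (1−phi)ρ_g + phi·ρ_f = 0.8793×2.65 + 0.1207×1.06
       = 2.330 + 0.128 = 2.458 g/cm³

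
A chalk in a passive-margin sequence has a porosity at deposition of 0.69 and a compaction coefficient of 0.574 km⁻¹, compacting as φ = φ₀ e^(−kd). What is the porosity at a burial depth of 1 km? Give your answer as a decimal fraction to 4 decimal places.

0.3887

φ = φ₀·exp(−k·d) = 0.69 × exp(−0.574 × 1) = 0.69 × exp(−0.574)
  = 0.69 × 0.5633 = 0.3887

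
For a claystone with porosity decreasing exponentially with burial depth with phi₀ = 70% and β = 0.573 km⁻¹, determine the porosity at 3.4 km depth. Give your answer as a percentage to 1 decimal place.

phi = phi₀·exp(−β·z) = 0.7 × exp(−0.573 × 3.4) = 0.7 × exp(−1.948)
  = 0.7 × 0.1425 = 0.0998

10.0%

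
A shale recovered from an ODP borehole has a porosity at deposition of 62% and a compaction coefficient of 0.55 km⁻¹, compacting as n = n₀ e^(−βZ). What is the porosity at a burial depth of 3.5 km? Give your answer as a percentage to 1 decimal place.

9.0%

n = n₀·exp(−β·Z) = 0.62 × exp(−0.55 × 3.5) = 0.62 × exp(−1.925)
  = 0.62 × 0.1459 = 0.0904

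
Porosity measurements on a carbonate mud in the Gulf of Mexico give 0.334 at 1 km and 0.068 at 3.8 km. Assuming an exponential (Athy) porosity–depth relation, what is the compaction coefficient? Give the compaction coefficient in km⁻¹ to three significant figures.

0.568 km⁻¹

Athy: φ(Z) = φ₀ e^(−kZ) ⇒ φ₁/φ₂ = e^{k(Z₂−Z₁)} ⇒ k = ln(φ₁/φ₂)/(Z₂−Z₁)
k = ln(0.334/0.068) / (3.8 − 1) = ln(4.912) / 2.8 = 1.5916 / 2.8 = 0.5684 km⁻¹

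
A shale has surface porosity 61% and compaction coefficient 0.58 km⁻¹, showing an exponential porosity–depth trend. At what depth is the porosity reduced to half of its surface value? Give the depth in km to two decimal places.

1.20 km

n/n₀ = 1/2 ⇒ exp(−k·Z) = 1/2 ⇒ Z = ln(2) / k
Z = 0.6931 / 0.58 = 1.195 km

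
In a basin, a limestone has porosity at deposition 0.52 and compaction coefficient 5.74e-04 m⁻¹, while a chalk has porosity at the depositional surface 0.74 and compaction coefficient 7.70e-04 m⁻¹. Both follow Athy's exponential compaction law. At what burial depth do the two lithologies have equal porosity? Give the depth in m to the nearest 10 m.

Working in km (1 km = 1000 m; β in km⁻¹ = β in m⁻¹ × 1000):
Set φ₀ₐ e^(−βₐd) = φ₀ᵦ e^(−βᵦd) ⇒ ln(φ₀ₐ/φ₀ᵦ) = (βₐ − βᵦ)·d
d = ln(0.52/0.74) / (0.574 − 0.77) = -0.3528 / -0.196 = 1.800 km

1800 m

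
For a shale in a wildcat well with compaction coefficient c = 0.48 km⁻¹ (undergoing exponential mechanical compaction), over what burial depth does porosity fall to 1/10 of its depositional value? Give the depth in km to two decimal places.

φ/φ₀ = 1/10 ⇒ exp(−c·Z) = 1/10 ⇒ Z = ln(10) / c
Z = 2.3026 / 0.48 = 4.797 km

4.80 km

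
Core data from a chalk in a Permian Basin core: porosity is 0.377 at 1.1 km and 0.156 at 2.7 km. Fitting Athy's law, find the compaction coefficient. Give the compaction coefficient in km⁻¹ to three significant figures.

Athy: phi(Z) = phi₀ e^(−cZ) ⇒ phi₁/phi₂ = e^{c(Z₂−Z₁)} ⇒ c = ln(phi₁/phi₂)/(Z₂−Z₁)
c = ln(0.377/0.156) / (2.7 − 1.1) = ln(2.417) / 1.6 = 0.8824 / 1.6 = 0.5515 km⁻¹

0.551 km⁻¹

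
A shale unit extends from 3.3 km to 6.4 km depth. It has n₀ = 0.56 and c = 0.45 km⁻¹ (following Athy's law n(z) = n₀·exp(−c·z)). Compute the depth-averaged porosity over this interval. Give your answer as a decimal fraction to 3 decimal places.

0.068

⟨n⟩ = (1/(z₂−z₁)) ∫ n₀ e^(−cz) dz = n₀·(e^(−c·z₁) − e^(−c·z₂)) / (c·(z₂−z₁))
e^(−0.45×3.3) = 0.2265; e^(−0.45×6.4) = 0.0561
⟨n⟩ = 0.56 × (0.2265 − 0.0561) / (0.45 × 3.1) = 0.56 × 0.1221 = 0.0684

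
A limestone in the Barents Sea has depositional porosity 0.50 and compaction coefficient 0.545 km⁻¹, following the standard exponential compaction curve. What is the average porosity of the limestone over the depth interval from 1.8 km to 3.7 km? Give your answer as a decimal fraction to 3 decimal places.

0.117

⟨phi⟩ = (1/(z₂−z₁)) ∫ phi₀ e^(−kz) dz = phi₀·(e^(−k·z₁) − e^(−k·z₂)) / (k·(z₂−z₁))
e^(−0.545×1.8) = 0.3749; e^(−0.545×3.7) = 0.1331
⟨phi⟩ = 0.5 × (0.3749 − 0.1331) / (0.545 × 1.9) = 0.5 × 0.2335 = 0.1168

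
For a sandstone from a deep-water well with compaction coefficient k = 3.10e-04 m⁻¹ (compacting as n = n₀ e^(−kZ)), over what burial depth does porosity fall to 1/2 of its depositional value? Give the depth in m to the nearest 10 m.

2240 m

Working in km (1 km = 1000 m; k in km⁻¹ = k in m⁻¹ × 1000):
n/n₀ = 1/2 ⇒ exp(−k·Z) = 1/2 ⇒ Z = ln(2) / k
Z = 0.6931 / 0.31 = 2.236 km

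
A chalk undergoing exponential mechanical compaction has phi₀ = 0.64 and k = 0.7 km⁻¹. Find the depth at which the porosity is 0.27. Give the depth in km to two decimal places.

Invert Athy's law: z = ln(phi₀/phi) / k
z = ln(0.64/0.27) / 0.7 = ln(2.37) / 0.7 = 0.8630 / 0.7 = 1.233 km

1.23 km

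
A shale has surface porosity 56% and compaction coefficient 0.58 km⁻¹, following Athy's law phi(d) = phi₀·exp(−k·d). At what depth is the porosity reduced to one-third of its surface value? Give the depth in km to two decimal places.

1.89 km

phi/phi₀ = 1/3 ⇒ exp(−k·d) = 1/3 ⇒ d = ln(3) / k
d = 1.0986 / 0.58 = 1.894 km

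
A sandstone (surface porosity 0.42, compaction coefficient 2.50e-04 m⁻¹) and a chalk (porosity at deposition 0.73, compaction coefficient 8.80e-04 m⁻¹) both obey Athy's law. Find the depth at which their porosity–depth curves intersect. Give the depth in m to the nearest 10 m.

880 m

Working in km (1 km = 1000 m; β in km⁻¹ = β in m⁻¹ × 1000):
Set φ₀ₐ e^(−βₐZ) = φ₀ᵦ e^(−βᵦZ) ⇒ ln(φ₀ₐ/φ₀ᵦ) = (βₐ − βᵦ)·Z
Z = ln(0.42/0.73) / (0.25 − 0.88) = -0.5528 / -0.63 = 0.877 km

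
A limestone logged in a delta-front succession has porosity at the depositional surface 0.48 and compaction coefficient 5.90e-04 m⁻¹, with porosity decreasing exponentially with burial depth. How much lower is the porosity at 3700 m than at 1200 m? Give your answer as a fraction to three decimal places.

Working in km (1 km = 1000 m; k in km⁻¹ = k in m⁻¹ × 1000):
φ(1.2) = 0.48·e^(−0.59×1.2) = 0.2365
φ(3.7) = 0.48·e^(−0.59×3.7) = 0.0541
Δφ = 0.2365 − 0.0541 = 0.1824

0.182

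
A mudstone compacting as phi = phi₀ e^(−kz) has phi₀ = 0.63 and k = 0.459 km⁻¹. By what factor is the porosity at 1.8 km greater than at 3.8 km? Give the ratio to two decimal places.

2.50

phi(z₁)/phi(z₂) = e^(−k·z₁)/e^(−k·z₂) = e^{k(z₂−z₁)}
= exp(0.459 × 2) = exp(0.918) = 2.5043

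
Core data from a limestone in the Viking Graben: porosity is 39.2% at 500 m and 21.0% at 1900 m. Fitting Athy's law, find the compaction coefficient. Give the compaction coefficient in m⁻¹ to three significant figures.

0.000446 m⁻¹

Working in km (1 km = 1000 m; k in km⁻¹ = k in m⁻¹ × 1000):
Athy: φ(d) = φ₀ e^(−kd) ⇒ φ₁/φ₂ = e^{k(d₂−d₁)} ⇒ k = ln(φ₁/φ₂)/(d₂−d₁)
k = ln(0.392/0.21) / (1.9 − 0.5) = ln(1.867) / 1.4 = 0.6242 / 1.4 = 0.4458 km⁻¹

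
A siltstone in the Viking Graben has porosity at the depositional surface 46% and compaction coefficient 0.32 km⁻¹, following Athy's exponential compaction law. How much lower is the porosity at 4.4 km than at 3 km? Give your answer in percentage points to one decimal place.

phi(3) = 0.46·e^(−0.32×3) = 0.1761
phi(4.4) = 0.46·e^(−0.32×4.4) = 0.1125
Δphi = 0.1761 − 0.1125 = 0.0636

6.4 percentage points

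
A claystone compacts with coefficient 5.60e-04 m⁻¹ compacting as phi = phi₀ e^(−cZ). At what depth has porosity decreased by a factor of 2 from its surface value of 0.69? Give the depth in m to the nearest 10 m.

Working in km (1 km = 1000 m; c in km⁻¹ = c in m⁻¹ × 1000):
phi/phi₀ = 1/2 ⇒ exp(−c·Z) = 1/2 ⇒ Z = ln(2) / c
Z = 0.6931 / 0.56 = 1.238 km

1240 m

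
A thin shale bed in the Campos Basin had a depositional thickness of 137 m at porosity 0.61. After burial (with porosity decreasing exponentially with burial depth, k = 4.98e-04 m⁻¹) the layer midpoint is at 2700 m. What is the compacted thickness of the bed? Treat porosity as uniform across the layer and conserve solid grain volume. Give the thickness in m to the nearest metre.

Working in km (1 km = 1000 m; k in km⁻¹ = k in m⁻¹ × 1000):
Porosity at 2.7 km: phi = 0.61·exp(−0.498×2.7) = 0.1590
Solid-volume conservation: h(1−phi) = h₀(1−phi₀) ⇒ h = h₀·(1−phi₀)/(1−phi)
h = 0.137 × (1 − 0.61)/(1 − 0.1590) = 0.137 × 0.4637 = 0.0635 km

64 m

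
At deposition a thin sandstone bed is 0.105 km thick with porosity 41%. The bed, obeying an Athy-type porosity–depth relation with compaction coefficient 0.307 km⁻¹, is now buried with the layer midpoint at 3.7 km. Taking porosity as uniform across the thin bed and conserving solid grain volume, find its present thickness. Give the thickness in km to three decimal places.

Porosity at 3.7 km: phi = 0.41·exp(−0.307×3.7) = 0.1317
Solid-volume conservation: h(1−phi) = h₀(1−phi₀) ⇒ h = h₀·(1−phi₀)/(1−phi)
h = 0.105 × (1 − 0.41)/(1 − 0.1317) = 0.105 × 0.6795 = 0.0713 km

0.071 km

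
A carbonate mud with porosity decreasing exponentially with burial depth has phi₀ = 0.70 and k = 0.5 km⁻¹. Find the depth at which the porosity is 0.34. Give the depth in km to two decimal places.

1.44 km

Invert Athy's law: z = ln(phi₀/phi) / k
z = ln(0.7/0.34) / 0.5 = ln(2.059) / 0.5 = 0.7221 / 0.5 = 1.444 km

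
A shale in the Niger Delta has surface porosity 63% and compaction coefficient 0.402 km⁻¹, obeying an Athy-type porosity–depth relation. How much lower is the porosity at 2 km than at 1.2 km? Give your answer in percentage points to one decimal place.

n(1.2) = 0.63·e^(−0.402×1.2) = 0.3889
n(2) = 0.63·e^(−0.402×2) = 0.2819
Δn = 0.3889 − 0.2819 = 0.1070

10.7 percentage points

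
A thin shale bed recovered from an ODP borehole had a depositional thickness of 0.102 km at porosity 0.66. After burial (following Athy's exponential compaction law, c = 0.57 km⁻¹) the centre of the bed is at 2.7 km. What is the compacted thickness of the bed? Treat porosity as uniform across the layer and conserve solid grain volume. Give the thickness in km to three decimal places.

Porosity at 2.7 km: n = 0.66·exp(−0.57×2.7) = 0.1416
Solid-volume conservation: h(1−n) = h₀(1−n₀) ⇒ h = h₀·(1−n₀)/(1−n)
h = 0.102 × (1 − 0.66)/(1 − 0.1416) = 0.102 × 0.3961 = 0.0404 km

0.040 km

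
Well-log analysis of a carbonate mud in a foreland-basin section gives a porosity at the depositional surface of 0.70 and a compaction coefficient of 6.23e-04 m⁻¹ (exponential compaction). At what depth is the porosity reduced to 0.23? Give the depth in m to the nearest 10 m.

Working in km (1 km = 1000 m; β in km⁻¹ = β in m⁻¹ × 1000):
Invert Athy's law: z = ln(φ₀/φ) / β
z = ln(0.7/0.23) / 0.623 = ln(3.043) / 0.623 = 1.1130 / 0.623 = 1.787 km

1790 m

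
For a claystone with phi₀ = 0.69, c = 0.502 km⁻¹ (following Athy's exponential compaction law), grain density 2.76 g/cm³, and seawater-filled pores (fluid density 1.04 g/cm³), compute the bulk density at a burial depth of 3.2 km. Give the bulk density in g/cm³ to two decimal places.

2.52 g/cm³

Porosity at depth: phi = 0.69·exp(−0.502×3.2) = 0.69×0.2006 = 0.1384
Bulk density: ρ_b = (1−phi)ρ_g + phi·ρ_f = 0.8616×2.76 + 0.1384×1.04
       = 2.378 + 0.144 = 2.522 g/cm³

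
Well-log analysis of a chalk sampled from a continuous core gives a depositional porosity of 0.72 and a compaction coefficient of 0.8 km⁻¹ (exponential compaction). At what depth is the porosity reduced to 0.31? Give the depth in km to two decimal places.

Invert Athy's law: z = ln(n₀/n) / k
z = ln(0.72/0.31) / 0.8 = ln(2.323) / 0.8 = 0.8427 / 0.8 = 1.053 km

1.05 km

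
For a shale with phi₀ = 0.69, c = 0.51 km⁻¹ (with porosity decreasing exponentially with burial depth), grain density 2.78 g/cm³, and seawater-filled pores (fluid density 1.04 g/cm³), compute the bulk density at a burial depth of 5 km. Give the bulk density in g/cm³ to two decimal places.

2.69 g/cm³

Porosity at depth: phi = 0.69·exp(−0.51×5) = 0.69×0.0781 = 0.0539
Bulk density: ρ_b = (1−phi)ρ_g + phi·ρ_f = 0.9461×2.78 + 0.0539×1.04
       = 2.630 + 0.056 = 2.686 g/cm³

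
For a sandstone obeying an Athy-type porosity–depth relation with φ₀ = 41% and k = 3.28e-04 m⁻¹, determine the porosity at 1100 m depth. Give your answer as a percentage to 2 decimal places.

Working in km (1 km = 1000 m; k in km⁻¹ = k in m⁻¹ × 1000):
φ = φ₀·exp(−k·Z) = 0.41 × exp(−0.328 × 1.1) = 0.41 × exp(−0.3608)
  = 0.41 × 0.6971 = 0.2858

28.58%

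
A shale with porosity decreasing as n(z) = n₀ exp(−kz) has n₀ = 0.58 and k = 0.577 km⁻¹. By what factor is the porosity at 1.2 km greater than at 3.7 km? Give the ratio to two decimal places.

n(z₁)/n(z₂) = e^(−k·z₁)/e^(−k·z₂) = e^{k(z₂−z₁)}
= exp(0.577 × 2.5) = exp(1.442) = 4.2313

4.23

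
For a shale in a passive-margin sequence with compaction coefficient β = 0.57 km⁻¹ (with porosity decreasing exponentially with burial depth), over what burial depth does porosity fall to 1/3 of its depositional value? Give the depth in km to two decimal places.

1.93 km

phi/phi₀ = 1/3 ⇒ exp(−β·d) = 1/3 ⇒ d = ln(3) / β
d = 1.0986 / 0.57 = 1.927 km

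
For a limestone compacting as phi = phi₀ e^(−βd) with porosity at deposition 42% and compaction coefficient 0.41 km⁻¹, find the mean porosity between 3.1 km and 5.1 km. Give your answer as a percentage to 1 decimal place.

8.0%

⟨phi⟩ = (1/(d₂−d₁)) ∫ phi₀ e^(−βd) dd = phi₀·(e^(−β·d₁) − e^(−β·d₂)) / (β·(d₂−d₁))
e^(−0.41×3.1) = 0.2806; e^(−0.41×5.1) = 0.1236
⟨phi⟩ = 0.42 × (0.2806 − 0.1236) / (0.41 × 2) = 0.42 × 0.1914 = 0.0804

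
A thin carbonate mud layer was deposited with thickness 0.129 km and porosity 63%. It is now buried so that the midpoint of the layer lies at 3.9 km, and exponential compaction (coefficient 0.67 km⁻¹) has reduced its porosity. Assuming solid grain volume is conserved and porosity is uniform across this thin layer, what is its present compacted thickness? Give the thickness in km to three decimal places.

0.050 km

Porosity at 3.9 km: n = 0.63·exp(−0.67×3.9) = 0.0462
Solid-volume conservation: h(1−n) = h₀(1−n₀) ⇒ h = h₀·(1−n₀)/(1−n)
h = 0.129 × (1 − 0.63)/(1 − 0.0462) = 0.129 × 0.3879 = 0.0500 km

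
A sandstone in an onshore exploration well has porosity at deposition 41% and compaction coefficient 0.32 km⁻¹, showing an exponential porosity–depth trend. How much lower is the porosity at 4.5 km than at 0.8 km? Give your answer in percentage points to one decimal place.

22.0 percentage points

phi(0.8) = 0.41·e^(−0.32×0.8) = 0.3174
phi(4.5) = 0.41·e^(−0.32×4.5) = 0.0971
Δphi = 0.3174 − 0.0971 = 0.2203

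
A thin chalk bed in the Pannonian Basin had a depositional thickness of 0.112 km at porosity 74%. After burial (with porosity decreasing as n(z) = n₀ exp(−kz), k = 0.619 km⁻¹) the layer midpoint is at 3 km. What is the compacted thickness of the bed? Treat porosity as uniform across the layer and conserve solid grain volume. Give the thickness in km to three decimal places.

Porosity at 3 km: n = 0.74·exp(−0.619×3) = 0.1155
Solid-volume conservation: h(1−n) = h₀(1−n₀) ⇒ h = h₀·(1−n₀)/(1−n)
h = 0.112 × (1 − 0.74)/(1 − 0.1155) = 0.112 × 0.2940 = 0.0329 km

0.033 km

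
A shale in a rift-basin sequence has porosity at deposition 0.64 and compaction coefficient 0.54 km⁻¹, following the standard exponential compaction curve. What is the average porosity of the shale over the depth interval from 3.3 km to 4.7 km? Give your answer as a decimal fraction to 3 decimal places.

⟨n⟩ = (1/(z₂−z₁)) ∫ n₀ e^(−kz) dz = n₀·(e^(−k·z₁) − e^(−k·z₂)) / (k·(z₂−z₁))
e^(−0.54×3.3) = 0.1683; e^(−0.54×4.7) = 0.0790
⟨n⟩ = 0.64 × (0.1683 − 0.0790) / (0.54 × 1.4) = 0.64 × 0.1181 = 0.0756

0.076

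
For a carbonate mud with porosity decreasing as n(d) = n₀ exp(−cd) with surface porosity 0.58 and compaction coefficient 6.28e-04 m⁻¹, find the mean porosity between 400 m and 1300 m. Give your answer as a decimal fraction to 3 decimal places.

Working in km (1 km = 1000 m; c in km⁻¹ = c in m⁻¹ × 1000):
⟨n⟩ = (1/(d₂−d₁)) ∫ n₀ e^(−cd) dd = n₀·(e^(−c·d₁) − e^(−c·d₂)) / (c·(d₂−d₁))
e^(−0.628×0.4) = 0.7779; e^(−0.628×1.3) = 0.4420
⟨n⟩ = 0.58 × (0.7779 − 0.4420) / (0.628 × 0.9) = 0.58 × 0.5942 = 0.3446

0.345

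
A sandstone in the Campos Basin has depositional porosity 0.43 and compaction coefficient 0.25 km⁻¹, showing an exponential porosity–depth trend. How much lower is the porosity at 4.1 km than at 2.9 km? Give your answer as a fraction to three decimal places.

phi(2.9) = 0.43·e^(−0.25×2.9) = 0.2083
phi(4.1) = 0.43·e^(−0.25×4.1) = 0.1543
Δphi = 0.2083 − 0.1543 = 0.0540

0.054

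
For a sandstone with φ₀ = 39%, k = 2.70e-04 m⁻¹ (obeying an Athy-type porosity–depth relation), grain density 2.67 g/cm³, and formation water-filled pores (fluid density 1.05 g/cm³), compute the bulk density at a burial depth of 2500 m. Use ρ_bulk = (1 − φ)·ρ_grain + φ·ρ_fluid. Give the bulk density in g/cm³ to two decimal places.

2.35 g/cm³

Working in km (1 km = 1000 m; k in km⁻¹ = k in m⁻¹ × 1000):
Porosity at depth: φ = 0.39·exp(−0.27×2.5) = 0.39×0.5092 = 0.1986
Bulk density: ρ_b = (1−φ)ρ_g + φ·ρ_f = 0.8014×2.67 + 0.1986×1.05
       = 2.140 + 0.208 = 2.348 g/cm³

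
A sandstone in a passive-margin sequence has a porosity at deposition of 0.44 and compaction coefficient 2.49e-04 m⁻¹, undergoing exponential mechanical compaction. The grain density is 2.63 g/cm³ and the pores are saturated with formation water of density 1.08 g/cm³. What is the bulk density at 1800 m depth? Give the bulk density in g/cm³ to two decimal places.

2.19 g/cm³

Working in km (1 km = 1000 m; β in km⁻¹ = β in m⁻¹ × 1000):
Porosity at depth: n = 0.44·exp(−0.249×1.8) = 0.44×0.6388 = 0.2811
Bulk density: ρ_b = (1−n)ρ_g + n·ρ_f = 0.7189×2.63 + 0.2811×1.08
       = 1.891 + 0.304 = 2.194 g/cm³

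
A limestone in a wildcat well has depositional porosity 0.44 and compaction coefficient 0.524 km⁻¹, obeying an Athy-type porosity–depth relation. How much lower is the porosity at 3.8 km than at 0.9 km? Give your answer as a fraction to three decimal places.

phi(0.9) = 0.44·e^(−0.524×0.9) = 0.2746
phi(3.8) = 0.44·e^(−0.524×3.8) = 0.0601
Δphi = 0.2746 − 0.0601 = 0.2145

0.214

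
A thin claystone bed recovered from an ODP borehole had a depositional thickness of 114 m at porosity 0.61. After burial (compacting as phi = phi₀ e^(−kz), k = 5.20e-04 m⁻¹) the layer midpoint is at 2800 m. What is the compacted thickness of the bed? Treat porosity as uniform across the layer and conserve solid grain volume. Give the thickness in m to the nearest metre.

Working in km (1 km = 1000 m; k in km⁻¹ = k in m⁻¹ × 1000):
Porosity at 2.8 km: phi = 0.61·exp(−0.52×2.8) = 0.1422
Solid-volume conservation: h(1−phi) = h₀(1−phi₀) ⇒ h = h₀·(1−phi₀)/(1−phi)
h = 0.114 × (1 − 0.61)/(1 − 0.1422) = 0.114 × 0.4547 = 0.0518 km

52 m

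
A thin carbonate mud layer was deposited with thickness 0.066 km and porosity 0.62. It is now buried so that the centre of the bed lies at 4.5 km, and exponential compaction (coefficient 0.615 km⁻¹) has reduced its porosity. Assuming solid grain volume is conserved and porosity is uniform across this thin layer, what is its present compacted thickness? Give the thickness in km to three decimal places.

Porosity at 4.5 km: phi = 0.62·exp(−0.615×4.5) = 0.0389
Solid-volume conservation: h(1−phi) = h₀(1−phi₀) ⇒ h = h₀·(1−phi₀)/(1−phi)
h = 0.066 × (1 − 0.62)/(1 − 0.0389) = 0.066 × 0.3954 = 0.0261 km

0.026 km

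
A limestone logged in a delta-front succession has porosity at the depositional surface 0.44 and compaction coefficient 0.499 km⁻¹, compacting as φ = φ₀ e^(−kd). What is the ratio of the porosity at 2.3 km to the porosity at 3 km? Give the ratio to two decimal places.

1.42

φ(d₁)/φ(d₂) = e^(−k·d₁)/e^(−k·d₂) = e^{k(d₂−d₁)}
= exp(0.499 × 0.7) = exp(0.3493) = 1.4181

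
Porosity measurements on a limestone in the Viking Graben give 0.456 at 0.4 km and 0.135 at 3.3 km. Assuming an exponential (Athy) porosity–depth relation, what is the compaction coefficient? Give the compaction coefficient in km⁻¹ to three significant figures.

Athy: φ(d) = φ₀ e^(−βd) ⇒ φ₁/φ₂ = e^{β(d₂−d₁)} ⇒ β = ln(φ₁/φ₂)/(d₂−d₁)
β = ln(0.456/0.135) / (3.3 − 0.4) = ln(3.378) / 2.9 = 1.2172 / 2.9 = 0.4197 km⁻¹

0.420 km⁻¹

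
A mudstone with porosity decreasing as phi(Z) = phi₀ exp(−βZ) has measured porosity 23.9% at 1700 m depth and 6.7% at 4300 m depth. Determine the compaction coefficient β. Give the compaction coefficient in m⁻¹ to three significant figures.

Working in km (1 km = 1000 m; β in km⁻¹ = β in m⁻¹ × 1000):
Athy: phi(Z) = phi₀ e^(−βZ) ⇒ phi₁/phi₂ = e^{β(Z₂−Z₁)} ⇒ β = ln(phi₁/phi₂)/(Z₂−Z₁)
β = ln(0.239/0.067) / (4.3 − 1.7) = ln(3.567) / 2.6 = 1.2718 / 2.6 = 0.4891 km⁻¹

0.000489 m⁻¹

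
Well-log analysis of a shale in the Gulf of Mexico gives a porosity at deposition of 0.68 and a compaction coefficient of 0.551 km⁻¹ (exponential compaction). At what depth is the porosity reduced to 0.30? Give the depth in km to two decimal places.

Invert Athy's law: Z = ln(n₀/n) / β
Z = ln(0.68/0.3) / 0.551 = ln(2.267) / 0.551 = 0.8183 / 0.551 = 1.485 km

1.49 km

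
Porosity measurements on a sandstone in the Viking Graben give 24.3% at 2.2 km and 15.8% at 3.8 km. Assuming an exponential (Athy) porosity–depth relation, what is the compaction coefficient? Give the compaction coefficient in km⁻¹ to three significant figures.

Athy: n(d) = n₀ e^(−βd) ⇒ n₁/n₂ = e^{β(d₂−d₁)} ⇒ β = ln(n₁/n₂)/(d₂−d₁)
β = ln(0.243/0.158) / (3.8 − 2.2) = ln(1.538) / 1.6 = 0.4305 / 1.6 = 0.269 km⁻¹

0.269 km⁻¹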